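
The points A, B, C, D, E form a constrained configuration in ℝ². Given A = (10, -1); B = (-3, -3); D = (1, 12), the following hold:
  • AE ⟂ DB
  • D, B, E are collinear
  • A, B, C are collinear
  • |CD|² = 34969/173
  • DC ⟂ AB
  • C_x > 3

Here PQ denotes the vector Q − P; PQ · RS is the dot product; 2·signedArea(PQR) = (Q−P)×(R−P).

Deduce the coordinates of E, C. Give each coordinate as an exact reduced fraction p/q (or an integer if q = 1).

C = (547/173, -355/173)
E = (-395/241, 507/241)

1. E_x = -395/241  [D, B, E are collinear ∩ AE ⟂ DB]
2. E_y = 507/241  [D, B, E are collinear ∩ AE ⟂ DB]
   → E = (-395/241, 507/241)
3. C_x = 547/173  [A, B, C are collinear ∩ DC ⟂ AB]
4. C_y = -355/173  [A, B, C are collinear ∩ DC ⟂ AB]
   → C = (547/173, -355/173)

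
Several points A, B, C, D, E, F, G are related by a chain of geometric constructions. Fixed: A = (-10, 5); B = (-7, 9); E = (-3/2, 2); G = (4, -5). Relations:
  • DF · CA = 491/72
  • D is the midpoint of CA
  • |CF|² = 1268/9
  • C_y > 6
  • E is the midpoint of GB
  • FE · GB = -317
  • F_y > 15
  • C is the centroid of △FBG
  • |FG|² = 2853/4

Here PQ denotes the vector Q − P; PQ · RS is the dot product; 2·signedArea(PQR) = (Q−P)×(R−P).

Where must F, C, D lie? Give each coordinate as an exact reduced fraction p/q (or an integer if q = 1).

1. F_x = -25/2  [line 11·x + -14·y + 723/2 = 0 ∩ |FG|² = 2853/4]
2. F_y = 16  [line 11·x + -14·y + 723/2 = 0 ∩ |FG|² = 2853/4]
   → F = (-25/2, 16)
3. C_x = -31/6  [C is the centroid of △FBG]
4. C_y = 20/3  [C is the centroid of △FBG]
   → C = (-31/6, 20/3)
5. D_x = -91/12  [D is the midpoint of CA]
6. D_y = 35/6  [D is the midpoint of CA]
   → D = (-91/12, 35/6)

C = (-31/6, 20/3)
D = (-91/12, 35/6)
F = (-25/2, 16)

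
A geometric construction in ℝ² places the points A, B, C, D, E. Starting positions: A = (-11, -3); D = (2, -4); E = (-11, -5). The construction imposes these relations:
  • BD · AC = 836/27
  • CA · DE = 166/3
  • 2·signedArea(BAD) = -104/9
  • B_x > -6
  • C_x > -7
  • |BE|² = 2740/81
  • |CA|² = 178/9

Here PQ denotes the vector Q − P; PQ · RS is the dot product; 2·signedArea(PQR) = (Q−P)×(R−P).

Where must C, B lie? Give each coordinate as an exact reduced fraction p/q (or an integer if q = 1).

1. B_x = -47/9  [line 1·x + 13·y + 554/9 = 0 ∩ |BE|² = 2740/81]
2. B_y = -13/3  [line 1·x + 13·y + 554/9 = 0 ∩ |BE|² = 2740/81]
   → B = (-47/9, -13/3)
3. C_x = -20/3  [CA · DE = 166/3 ∩ BD · AC = 836/27]
4. C_y = -4  [CA · DE = 166/3 ∩ BD · AC = 836/27]
   → C = (-20/3, -4)

B = (-47/9, -13/3)
C = (-20/3, -4)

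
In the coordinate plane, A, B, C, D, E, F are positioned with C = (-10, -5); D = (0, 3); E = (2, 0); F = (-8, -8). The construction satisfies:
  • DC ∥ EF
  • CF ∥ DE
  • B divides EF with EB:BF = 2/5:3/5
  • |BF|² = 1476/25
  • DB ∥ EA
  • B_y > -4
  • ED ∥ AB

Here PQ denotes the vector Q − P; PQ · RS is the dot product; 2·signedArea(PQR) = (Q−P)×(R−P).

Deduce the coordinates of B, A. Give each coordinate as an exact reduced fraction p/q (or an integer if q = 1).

1. B_x = -2  [B divides EF with EB:BF = 2/5:3/5]
2. B_y = -16/5  [B divides EF with EB:BF = 2/5:3/5]
   → B = (-2, -16/5)
3. A_x = 0  [ED ∥ AB ∩ DB ∥ EA]
4. A_y = -31/5  [ED ∥ AB ∩ DB ∥ EA]
   → A = (0, -31/5)

A = (0, -31/5)
B = (-2, -16/5)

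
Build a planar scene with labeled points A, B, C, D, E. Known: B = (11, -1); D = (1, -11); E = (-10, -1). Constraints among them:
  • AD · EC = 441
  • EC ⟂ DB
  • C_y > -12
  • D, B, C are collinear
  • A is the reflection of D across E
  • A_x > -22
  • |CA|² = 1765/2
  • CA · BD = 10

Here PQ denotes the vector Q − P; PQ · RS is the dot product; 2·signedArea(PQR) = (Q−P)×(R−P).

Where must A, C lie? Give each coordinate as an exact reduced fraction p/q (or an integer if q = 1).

A = (-21, 9)
C = (1/2, -23/2)

1. A_x = -21  [A is the reflection of D across E]
2. A_y = 9  [A is the reflection of D across E]
   → A = (-21, 9)
3. C_x = 1/2  [D, B, C are collinear ∩ EC ⟂ DB]
4. C_y = -23/2  [D, B, C are collinear ∩ EC ⟂ DB]
   → C = (1/2, -23/2)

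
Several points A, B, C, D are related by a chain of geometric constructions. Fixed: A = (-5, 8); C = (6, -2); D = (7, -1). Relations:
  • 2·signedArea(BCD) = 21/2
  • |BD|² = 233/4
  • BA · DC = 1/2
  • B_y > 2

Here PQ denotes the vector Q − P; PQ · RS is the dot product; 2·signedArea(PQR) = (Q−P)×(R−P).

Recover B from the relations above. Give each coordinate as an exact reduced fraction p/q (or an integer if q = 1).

B = (1/2, 3)

1. B_x = 1/2  [BA · DC = 1/2 ∩ 2·signedArea(BCD) = 21/2]
2. B_y = 3  [BA · DC = 1/2 ∩ 2·signedArea(BCD) = 21/2]
   → B = (1/2, 3)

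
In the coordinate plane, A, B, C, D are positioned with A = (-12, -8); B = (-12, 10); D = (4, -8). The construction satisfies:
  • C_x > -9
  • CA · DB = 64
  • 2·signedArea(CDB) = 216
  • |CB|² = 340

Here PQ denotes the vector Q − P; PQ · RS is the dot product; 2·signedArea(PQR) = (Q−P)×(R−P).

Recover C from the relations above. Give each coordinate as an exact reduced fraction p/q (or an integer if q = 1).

C = (-8, -8)

1. C_x = -8  [2·signedArea(CDB) = 216 ∩ CA · DB = 64]
2. C_y = -8  [2·signedArea(CDB) = 216 ∩ CA · DB = 64]
   → C = (-8, -8)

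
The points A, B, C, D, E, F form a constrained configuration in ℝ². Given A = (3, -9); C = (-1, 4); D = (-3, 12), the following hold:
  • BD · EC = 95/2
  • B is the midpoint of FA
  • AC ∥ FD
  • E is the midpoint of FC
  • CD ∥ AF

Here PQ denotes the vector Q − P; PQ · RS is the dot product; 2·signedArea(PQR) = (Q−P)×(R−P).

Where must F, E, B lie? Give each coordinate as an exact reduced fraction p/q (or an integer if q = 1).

B = (2, -5)
E = (0, 3/2)
F = (1, -1)

1. F_x = 1  [AC ∥ FD ∩ CD ∥ AF]
2. F_y = -1  [AC ∥ FD ∩ CD ∥ AF]
   → F = (1, -1)
3. E_x = 0  [E is the midpoint of FC]
4. E_y = 3/2  [E is the midpoint of FC]
   → E = (0, 3/2)
5. B_x = 2  [B is the midpoint of FA]
6. B_y = -5  [B is the midpoint of FA]
   → B = (2, -5)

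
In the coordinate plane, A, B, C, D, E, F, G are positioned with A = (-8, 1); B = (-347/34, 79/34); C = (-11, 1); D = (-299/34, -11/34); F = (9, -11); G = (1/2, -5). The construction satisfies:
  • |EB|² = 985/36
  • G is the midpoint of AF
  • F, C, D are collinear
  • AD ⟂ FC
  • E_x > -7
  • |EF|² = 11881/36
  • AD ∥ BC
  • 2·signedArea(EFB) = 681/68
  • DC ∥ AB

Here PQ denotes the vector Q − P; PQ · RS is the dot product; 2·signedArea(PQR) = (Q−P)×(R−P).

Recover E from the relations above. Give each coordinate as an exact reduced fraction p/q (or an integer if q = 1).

E = (-37/6, -1)

1. E_x = -37/6  [line -453/34·x + -653/34·y + -6893/68 = 0 ∩ |EB|² = 985/36]
2. E_y = -1  [line -453/34·x + -653/34·y + -6893/68 = 0 ∩ |EB|² = 985/36]
   → E = (-37/6, -1)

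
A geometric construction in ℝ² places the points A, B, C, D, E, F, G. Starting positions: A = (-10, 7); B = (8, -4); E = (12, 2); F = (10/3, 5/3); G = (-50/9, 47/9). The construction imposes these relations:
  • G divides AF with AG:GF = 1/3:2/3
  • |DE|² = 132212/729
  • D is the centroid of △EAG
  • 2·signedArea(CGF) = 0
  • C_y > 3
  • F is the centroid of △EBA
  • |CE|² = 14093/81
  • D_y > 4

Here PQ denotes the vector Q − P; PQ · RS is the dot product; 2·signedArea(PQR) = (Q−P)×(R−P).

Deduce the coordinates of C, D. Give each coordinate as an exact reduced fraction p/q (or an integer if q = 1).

C = (-10/9, 31/9)
D = (-32/27, 128/27)

1. C_x = -10/9  [line 32/9·x + 80/9·y + -80/3 = 0 ∩ |CE|² = 14093/81]
2. C_y = 31/9  [line 32/9·x + 80/9·y + -80/3 = 0 ∩ |CE|² = 14093/81]
   → C = (-10/9, 31/9)
3. D_x = -32/27  [D is the centroid of △EAG]
4. D_y = 128/27  [D is the centroid of △EAG]
   → D = (-32/27, 128/27)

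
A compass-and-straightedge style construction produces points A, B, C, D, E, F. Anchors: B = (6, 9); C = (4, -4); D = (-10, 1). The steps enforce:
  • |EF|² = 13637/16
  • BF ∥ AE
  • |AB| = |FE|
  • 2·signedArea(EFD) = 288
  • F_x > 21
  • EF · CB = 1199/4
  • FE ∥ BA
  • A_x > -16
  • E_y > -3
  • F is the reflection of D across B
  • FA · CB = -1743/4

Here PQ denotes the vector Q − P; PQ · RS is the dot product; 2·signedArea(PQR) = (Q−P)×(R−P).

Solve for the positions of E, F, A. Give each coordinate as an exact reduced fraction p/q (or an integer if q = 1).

1. F_x = 22  [F is the reflection of D across B]
2. F_y = 17  [F is the reflection of D across B]
   → F = (22, 17)
3. E_x = 1/2  [EF · CB = 1199/4 ∩ 2·signedArea(EFD) = 288]
4. E_y = -11/4  [EF · CB = 1199/4 ∩ 2·signedArea(EFD) = 288]
   → E = (1/2, -11/4)
5. A_x = -31/2  [BF ∥ AE ∩ FE ∥ BA]
6. A_y = -43/4  [BF ∥ AE ∩ FE ∥ BA]
   → A = (-31/2, -43/4)

A = (-31/2, -43/4)
E = (1/2, -11/4)
F = (22, 17)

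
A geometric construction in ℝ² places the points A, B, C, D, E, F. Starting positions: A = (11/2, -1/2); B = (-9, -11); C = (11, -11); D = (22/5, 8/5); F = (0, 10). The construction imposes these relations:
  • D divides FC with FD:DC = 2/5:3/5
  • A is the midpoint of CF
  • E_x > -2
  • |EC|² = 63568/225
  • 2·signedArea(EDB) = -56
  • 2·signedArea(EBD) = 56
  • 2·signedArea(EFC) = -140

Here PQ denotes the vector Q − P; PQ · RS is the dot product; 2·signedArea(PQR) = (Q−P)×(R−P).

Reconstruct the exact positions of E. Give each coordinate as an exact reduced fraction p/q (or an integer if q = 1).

E = (-23/15, 1/5)

1. E_x = -23/15  [2·signedArea(EBD) = 56 ∩ 2·signedArea(EFC) = -140]
2. E_y = 1/5  [2·signedArea(EBD) = 56 ∩ 2·signedArea(EFC) = -140]
   → E = (-23/15, 1/5)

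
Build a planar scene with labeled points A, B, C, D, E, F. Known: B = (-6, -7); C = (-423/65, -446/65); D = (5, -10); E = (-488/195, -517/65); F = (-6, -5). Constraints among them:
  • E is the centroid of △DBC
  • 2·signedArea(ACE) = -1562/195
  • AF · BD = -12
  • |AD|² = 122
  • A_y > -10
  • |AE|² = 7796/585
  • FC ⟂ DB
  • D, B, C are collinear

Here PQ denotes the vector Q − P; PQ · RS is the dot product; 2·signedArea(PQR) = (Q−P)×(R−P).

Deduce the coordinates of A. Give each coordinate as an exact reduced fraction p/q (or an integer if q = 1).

1. A_x = -6  [2·signedArea(ACE) = -1562/195 ∩ AF · BD = -12]
2. A_y = -9  [2·signedArea(ACE) = -1562/195 ∩ AF · BD = -12]
   → A = (-6, -9)

A = (-6, -9)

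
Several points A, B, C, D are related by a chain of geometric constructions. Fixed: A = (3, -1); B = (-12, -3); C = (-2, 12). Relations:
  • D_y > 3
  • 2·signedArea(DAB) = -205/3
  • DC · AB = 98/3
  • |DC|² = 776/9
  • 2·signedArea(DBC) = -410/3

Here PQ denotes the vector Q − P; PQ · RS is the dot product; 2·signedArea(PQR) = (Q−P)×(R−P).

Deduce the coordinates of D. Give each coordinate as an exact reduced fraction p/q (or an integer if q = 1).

1. D_x = 4/3  [2·signedArea(DBC) = -410/3 ∩ DC · AB = 98/3]
2. D_y = 10/3  [2·signedArea(DBC) = -410/3 ∩ DC · AB = 98/3]
   → D = (4/3, 10/3)

D = (4/3, 10/3)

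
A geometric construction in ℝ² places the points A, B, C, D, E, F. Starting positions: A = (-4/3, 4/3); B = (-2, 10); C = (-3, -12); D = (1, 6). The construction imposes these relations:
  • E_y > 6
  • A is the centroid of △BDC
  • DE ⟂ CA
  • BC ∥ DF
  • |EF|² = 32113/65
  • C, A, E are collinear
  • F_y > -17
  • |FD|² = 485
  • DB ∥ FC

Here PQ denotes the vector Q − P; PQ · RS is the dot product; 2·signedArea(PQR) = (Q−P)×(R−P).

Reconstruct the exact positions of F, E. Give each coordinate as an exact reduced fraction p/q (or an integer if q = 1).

1. F_x = 0  [DB ∥ FC ∩ BC ∥ DF]
2. F_y = -16  [DB ∥ FC ∩ BC ∥ DF]
   → F = (0, -16)
3. E_x = -47/65  [C, A, E are collinear ∩ DE ⟂ CA]
4. E_y = 404/65  [C, A, E are collinear ∩ DE ⟂ CA]
   → E = (-47/65, 404/65)

E = (-47/65, 404/65)
F = (0, -16)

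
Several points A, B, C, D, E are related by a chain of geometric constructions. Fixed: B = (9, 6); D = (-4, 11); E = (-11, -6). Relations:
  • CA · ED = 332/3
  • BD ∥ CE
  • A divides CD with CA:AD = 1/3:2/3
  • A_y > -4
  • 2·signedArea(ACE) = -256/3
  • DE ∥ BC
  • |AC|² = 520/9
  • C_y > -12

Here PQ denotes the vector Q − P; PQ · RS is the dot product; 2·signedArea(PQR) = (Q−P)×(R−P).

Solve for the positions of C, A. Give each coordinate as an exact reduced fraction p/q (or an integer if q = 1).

A = (0, -11/3)
C = (2, -11)

1. C_x = 2  [BD ∥ CE ∩ DE ∥ BC]
2. C_y = -11  [BD ∥ CE ∩ DE ∥ BC]
   → C = (2, -11)
3. A_x = 0  [A divides CD with CA:AD = 1/3:2/3]
4. A_y = -11/3  [A divides CD with CA:AD = 1/3:2/3]
   → A = (0, -11/3)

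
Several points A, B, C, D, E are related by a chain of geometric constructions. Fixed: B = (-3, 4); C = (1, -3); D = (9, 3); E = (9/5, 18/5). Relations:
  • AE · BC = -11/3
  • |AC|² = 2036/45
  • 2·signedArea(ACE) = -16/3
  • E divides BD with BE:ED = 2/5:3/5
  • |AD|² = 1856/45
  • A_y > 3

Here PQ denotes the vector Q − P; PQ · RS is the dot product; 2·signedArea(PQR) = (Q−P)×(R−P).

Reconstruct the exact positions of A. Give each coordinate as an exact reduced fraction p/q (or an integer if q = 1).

1. A_x = 13/5  [2·signedArea(ACE) = -16/3 ∩ AE · BC = -11/3]
2. A_y = 53/15  [2·signedArea(ACE) = -16/3 ∩ AE · BC = -11/3]
   → A = (13/5, 53/15)

A = (13/5, 53/15)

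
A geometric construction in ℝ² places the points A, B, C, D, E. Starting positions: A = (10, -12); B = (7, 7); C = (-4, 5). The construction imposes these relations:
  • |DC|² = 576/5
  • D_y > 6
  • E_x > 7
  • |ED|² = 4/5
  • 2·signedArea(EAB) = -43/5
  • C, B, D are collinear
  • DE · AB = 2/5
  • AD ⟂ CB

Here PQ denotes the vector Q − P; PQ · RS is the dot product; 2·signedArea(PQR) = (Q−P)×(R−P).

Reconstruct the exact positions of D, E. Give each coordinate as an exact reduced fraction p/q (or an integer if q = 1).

1. D_x = 164/25  [C, B, D are collinear ∩ AD ⟂ CB]
2. D_y = 173/25  [C, B, D are collinear ∩ AD ⟂ CB]
   → D = (164/25, 173/25)
3. E_x = 186/25  [2·signedArea(EAB) = -43/5 ∩ DE · AB = 2/5]
4. E_y = 177/25  [2·signedArea(EAB) = -43/5 ∩ DE · AB = 2/5]
   → E = (186/25, 177/25)

D = (164/25, 173/25)
E = (186/25, 177/25)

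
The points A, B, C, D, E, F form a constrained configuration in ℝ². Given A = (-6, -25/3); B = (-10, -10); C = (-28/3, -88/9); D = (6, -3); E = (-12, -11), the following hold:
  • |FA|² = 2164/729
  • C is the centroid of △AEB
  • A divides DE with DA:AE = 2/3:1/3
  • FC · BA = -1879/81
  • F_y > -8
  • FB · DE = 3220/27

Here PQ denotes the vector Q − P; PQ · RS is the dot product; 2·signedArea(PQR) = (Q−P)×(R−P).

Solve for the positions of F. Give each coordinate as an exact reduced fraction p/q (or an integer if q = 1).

1. F_x = -40/9  [FB · DE = 3220/27 ∩ FC · BA = -1879/81]
2. F_y = -205/27  [FB · DE = 3220/27 ∩ FC · BA = -1879/81]
   → F = (-40/9, -205/27)

F = (-40/9, -205/27)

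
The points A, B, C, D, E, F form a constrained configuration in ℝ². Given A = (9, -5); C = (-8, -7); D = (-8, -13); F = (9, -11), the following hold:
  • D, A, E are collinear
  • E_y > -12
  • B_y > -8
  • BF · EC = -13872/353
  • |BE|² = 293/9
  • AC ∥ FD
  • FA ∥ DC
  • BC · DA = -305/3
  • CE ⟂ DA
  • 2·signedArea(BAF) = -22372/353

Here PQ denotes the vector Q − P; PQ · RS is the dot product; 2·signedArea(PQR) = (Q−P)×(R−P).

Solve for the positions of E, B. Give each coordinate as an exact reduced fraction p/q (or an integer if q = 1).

B = (-1655/1059, -8441/1059)
E = (-2008/353, -4205/353)

1. E_x = -2008/353  [D, A, E are collinear ∩ CE ⟂ DA]
2. E_y = -4205/353  [D, A, E are collinear ∩ CE ⟂ DA]
   → E = (-2008/353, -4205/353)
3. B_x = -1655/1059  [BC · DA = -305/3 ∩ BF · EC = -13872/353]
4. B_y = -8441/1059  [BC · DA = -305/3 ∩ BF · EC = -13872/353]
   → B = (-1655/1059, -8441/1059)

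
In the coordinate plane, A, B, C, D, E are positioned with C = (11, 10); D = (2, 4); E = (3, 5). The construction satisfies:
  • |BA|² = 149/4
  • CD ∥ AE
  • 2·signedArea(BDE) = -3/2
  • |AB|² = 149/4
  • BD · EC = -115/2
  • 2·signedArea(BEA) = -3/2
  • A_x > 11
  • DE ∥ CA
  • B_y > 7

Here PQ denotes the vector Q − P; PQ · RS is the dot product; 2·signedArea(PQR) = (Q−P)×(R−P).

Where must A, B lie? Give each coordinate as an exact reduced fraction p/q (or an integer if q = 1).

A = (12, 11)
B = (7, 15/2)

1. A_x = 12  [CD ∥ AE ∩ DE ∥ CA]
2. A_y = 11  [CD ∥ AE ∩ DE ∥ CA]
   → A = (12, 11)
3. B_x = 7  [2·signedArea(BEA) = -3/2 ∩ BD · EC = -115/2]
4. B_y = 15/2  [2·signedArea(BEA) = -3/2 ∩ BD · EC = -115/2]
   → B = (7, 15/2)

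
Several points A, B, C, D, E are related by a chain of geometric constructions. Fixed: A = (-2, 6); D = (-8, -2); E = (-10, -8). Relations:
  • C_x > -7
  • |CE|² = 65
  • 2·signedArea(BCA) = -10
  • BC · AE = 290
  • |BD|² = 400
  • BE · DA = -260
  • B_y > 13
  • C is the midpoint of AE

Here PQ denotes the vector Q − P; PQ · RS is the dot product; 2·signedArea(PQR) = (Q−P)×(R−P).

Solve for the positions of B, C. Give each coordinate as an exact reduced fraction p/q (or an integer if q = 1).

B = (4, 14)
C = (-6, -1)

1. B_x = 4  [line -6·x + -8·y + 136 = 0 ∩ |BD|² = 400]
2. B_y = 14  [line -6·x + -8·y + 136 = 0 ∩ |BD|² = 400]
   → B = (4, 14)
3. C_x = -6  [2·signedArea(BCA) = -10 ∩ C is the midpoint of AE]
4. C_y = -1  [2·signedArea(BCA) = -10 ∩ C is the midpoint of AE]
   → C = (-6, -1)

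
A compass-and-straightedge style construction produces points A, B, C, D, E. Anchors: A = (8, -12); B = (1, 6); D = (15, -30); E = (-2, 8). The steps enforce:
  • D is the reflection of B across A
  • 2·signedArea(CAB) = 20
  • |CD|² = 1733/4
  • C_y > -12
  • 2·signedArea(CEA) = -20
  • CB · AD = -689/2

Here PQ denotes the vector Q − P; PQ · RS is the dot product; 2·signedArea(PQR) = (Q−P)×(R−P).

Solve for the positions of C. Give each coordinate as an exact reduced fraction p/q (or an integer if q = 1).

1. C_x = 13/2  [CB · AD = -689/2 ∩ 2·signedArea(CEA) = -20]
2. C_y = -11  [CB · AD = -689/2 ∩ 2·signedArea(CEA) = -20]
   → C = (13/2, -11)

C = (13/2, -11)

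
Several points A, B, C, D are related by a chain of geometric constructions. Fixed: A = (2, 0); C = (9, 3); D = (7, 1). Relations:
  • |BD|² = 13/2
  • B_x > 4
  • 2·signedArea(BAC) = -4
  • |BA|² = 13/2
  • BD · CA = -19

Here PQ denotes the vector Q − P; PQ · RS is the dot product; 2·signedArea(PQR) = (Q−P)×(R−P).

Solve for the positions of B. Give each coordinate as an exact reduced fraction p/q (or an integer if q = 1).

B = (9/2, 1/2)

1. B_x = 9/2  [BD · CA = -19 ∩ 2·signedArea(BAC) = -4]
2. B_y = 1/2  [BD · CA = -19 ∩ 2·signedArea(BAC) = -4]
   → B = (9/2, 1/2)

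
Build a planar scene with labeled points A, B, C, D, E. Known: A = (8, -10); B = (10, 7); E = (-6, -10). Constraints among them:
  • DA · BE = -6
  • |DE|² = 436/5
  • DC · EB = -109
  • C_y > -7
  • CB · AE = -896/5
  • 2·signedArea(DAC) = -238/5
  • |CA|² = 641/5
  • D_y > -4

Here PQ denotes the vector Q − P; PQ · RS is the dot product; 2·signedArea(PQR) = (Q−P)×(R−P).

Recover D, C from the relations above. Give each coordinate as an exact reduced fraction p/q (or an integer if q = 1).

1. D_x = 2/5  [line 16·x + 17·y + 48 = 0 ∩ |DE|² = 436/5]
2. D_y = -16/5  [line 16·x + 17·y + 48 = 0 ∩ |DE|² = 436/5]
   → D = (2/5, -16/5)
3. C_x = -14/5  [CB · AE = -896/5 ∩ DC · EB = -109]
4. C_y = -33/5  [CB · AE = -896/5 ∩ DC · EB = -109]
   → C = (-14/5, -33/5)

C = (-14/5, -33/5)
D = (2/5, -16/5)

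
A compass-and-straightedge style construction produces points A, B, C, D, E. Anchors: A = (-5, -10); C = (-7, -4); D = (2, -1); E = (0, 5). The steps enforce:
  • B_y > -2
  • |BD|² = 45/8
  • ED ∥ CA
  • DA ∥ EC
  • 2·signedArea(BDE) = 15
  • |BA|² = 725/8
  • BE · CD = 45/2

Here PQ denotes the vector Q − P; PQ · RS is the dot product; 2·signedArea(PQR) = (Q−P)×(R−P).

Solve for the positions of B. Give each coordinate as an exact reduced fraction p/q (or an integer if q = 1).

1. B_x = -1/4  [line -6·x + -2·y + -5 = 0 ∩ |BD|² = 45/8]
2. B_y = -7/4  [line -6·x + -2·y + -5 = 0 ∩ |BD|² = 45/8]
   → B = (-1/4, -7/4)

B = (-1/4, -7/4)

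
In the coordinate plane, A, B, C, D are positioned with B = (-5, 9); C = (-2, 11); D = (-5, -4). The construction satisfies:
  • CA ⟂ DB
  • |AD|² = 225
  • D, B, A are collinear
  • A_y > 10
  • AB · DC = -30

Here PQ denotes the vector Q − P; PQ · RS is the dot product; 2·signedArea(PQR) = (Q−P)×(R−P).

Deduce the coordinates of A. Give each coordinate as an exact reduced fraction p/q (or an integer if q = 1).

A = (-5, 11)

1. A_x = -5  [D, B, A are collinear ∩ CA ⟂ DB]
2. A_y = 11  [D, B, A are collinear ∩ CA ⟂ DB]
   → A = (-5, 11)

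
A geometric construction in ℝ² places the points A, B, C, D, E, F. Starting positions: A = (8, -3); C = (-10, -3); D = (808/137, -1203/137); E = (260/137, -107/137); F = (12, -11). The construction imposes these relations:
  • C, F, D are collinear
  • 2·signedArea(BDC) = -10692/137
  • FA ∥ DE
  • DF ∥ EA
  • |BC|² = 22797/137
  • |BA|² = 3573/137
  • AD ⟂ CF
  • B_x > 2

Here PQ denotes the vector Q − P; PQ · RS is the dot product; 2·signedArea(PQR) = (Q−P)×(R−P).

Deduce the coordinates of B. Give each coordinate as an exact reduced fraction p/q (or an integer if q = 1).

1. B_x = 397/137  [line -792/137·x + -2178/137·y + -3762/137 = 0 ∩ |BC|² = 22797/137]
2. B_y = -381/137  [line -792/137·x + -2178/137·y + -3762/137 = 0 ∩ |BC|² = 22797/137]
   → B = (397/137, -381/137)

B = (397/137, -381/137)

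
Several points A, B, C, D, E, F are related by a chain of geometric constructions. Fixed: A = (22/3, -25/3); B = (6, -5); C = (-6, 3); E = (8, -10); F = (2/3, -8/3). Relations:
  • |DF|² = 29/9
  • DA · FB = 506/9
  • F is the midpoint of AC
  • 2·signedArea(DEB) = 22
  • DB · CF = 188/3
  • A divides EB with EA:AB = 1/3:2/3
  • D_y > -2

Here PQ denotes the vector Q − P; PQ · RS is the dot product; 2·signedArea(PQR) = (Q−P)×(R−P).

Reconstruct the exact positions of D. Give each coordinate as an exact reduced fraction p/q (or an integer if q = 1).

D = (0, -1)

1. D_x = 0  [2·signedArea(DEB) = 22 ∩ DA · FB = 506/9]
2. D_y = -1  [2·signedArea(DEB) = 22 ∩ DA · FB = 506/9]
   → D = (0, -1)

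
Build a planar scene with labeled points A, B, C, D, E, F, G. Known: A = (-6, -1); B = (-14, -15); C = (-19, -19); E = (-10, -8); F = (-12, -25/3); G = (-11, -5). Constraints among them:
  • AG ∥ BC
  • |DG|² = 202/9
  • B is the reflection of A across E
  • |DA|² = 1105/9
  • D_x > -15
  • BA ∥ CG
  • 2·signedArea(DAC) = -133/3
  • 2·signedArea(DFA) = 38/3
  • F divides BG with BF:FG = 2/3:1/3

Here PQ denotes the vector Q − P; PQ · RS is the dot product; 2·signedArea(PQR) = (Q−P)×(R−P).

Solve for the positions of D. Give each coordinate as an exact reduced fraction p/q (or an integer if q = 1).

D = (-14, -26/3)

1. D_x = -14  [2·signedArea(DAC) = -133/3 ∩ 2·signedArea(DFA) = 38/3]
2. D_y = -26/3  [2·signedArea(DAC) = -133/3 ∩ 2·signedArea(DFA) = 38/3]
   → D = (-14, -26/3)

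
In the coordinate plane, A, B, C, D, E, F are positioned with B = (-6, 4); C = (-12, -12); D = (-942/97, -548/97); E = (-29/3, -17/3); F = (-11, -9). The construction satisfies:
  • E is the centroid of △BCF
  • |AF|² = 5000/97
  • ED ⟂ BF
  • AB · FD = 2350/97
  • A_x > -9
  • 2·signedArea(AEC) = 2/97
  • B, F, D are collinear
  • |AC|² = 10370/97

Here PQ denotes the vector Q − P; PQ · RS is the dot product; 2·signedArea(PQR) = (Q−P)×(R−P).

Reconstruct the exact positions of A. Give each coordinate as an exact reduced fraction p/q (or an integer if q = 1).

1. A_x = -817/97  [AB · FD = 2350/97 ∩ 2·signedArea(AEC) = 2/97]
2. A_y = -223/97  [AB · FD = 2350/97 ∩ 2·signedArea(AEC) = 2/97]
   → A = (-817/97, -223/97)

A = (-817/97, -223/97)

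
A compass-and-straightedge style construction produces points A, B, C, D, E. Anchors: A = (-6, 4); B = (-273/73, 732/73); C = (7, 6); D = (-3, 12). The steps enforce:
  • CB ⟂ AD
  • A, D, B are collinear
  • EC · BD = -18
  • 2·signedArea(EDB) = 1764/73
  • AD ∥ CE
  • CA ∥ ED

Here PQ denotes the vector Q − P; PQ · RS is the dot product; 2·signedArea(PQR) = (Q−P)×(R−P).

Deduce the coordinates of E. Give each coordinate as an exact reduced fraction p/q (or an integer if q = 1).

1. E_x = 10  [CA ∥ ED ∩ AD ∥ CE]
2. E_y = 14  [CA ∥ ED ∩ AD ∥ CE]
   → E = (10, 14)

E = (10, 14)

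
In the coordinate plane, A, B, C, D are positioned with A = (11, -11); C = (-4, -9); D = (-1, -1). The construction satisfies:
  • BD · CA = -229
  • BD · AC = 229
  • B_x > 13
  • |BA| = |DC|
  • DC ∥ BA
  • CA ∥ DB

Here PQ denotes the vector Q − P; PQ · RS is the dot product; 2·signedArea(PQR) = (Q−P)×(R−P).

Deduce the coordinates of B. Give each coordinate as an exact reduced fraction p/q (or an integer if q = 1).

1. B_x = 14  [DC ∥ BA ∩ CA ∥ DB]
2. B_y = -3  [DC ∥ BA ∩ CA ∥ DB]
   → B = (14, -3)

B = (14, -3)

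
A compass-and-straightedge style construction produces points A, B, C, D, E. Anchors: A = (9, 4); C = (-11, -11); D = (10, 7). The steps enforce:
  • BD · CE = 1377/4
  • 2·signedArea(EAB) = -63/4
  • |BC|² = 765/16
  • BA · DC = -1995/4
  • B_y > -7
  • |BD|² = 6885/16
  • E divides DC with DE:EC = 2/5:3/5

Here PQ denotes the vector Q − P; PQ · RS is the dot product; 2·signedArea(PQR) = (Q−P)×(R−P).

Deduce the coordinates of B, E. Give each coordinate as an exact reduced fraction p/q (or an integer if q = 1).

B = (-23/4, -13/2)
E = (8/5, -1/5)

1. B_x = -23/4  [line 21·x + 18·y + 951/4 = 0 ∩ |BC|² = 765/16]
2. B_y = -13/2  [line 21·x + 18·y + 951/4 = 0 ∩ |BC|² = 765/16]
   → B = (-23/4, -13/2)
3. E_x = 8/5  [E divides DC with DE:EC = 2/5:3/5]
4. E_y = -1/5  [E divides DC with DE:EC = 2/5:3/5]
   → E = (8/5, -1/5)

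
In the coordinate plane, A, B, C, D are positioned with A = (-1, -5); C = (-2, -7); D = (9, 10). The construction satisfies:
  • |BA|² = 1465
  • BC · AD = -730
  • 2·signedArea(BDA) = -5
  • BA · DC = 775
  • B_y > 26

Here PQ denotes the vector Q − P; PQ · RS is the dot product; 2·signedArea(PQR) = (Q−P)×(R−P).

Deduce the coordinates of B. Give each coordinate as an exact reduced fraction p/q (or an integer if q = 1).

B = (20, 27)

1. B_x = 20  [2·signedArea(BDA) = -5 ∩ BC · AD = -730]
2. B_y = 27  [2·signedArea(BDA) = -5 ∩ BC · AD = -730]
   → B = (20, 27)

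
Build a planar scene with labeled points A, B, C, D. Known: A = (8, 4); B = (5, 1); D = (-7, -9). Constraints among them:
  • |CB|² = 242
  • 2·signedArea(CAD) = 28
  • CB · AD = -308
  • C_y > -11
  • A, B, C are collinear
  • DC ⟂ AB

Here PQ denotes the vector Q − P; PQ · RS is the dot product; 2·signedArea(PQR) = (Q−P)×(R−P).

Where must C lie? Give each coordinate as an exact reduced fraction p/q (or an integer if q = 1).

C = (-6, -10)

1. C_x = -6  [A, B, C are collinear ∩ DC ⟂ AB]
2. C_y = -10  [A, B, C are collinear ∩ DC ⟂ AB]
   → C = (-6, -10)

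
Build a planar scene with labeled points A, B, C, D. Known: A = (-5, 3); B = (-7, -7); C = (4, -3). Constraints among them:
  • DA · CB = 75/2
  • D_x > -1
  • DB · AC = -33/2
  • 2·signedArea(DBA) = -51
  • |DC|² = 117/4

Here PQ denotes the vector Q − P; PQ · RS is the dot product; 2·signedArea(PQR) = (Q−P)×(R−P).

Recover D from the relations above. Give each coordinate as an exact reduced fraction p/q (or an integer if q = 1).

1. D_x = -1/2  [2·signedArea(DBA) = -51 ∩ DA · CB = 75/2]
2. D_y = 0  [2·signedArea(DBA) = -51 ∩ DA · CB = 75/2]
   → D = (-1/2, 0)

D = (-1/2, 0)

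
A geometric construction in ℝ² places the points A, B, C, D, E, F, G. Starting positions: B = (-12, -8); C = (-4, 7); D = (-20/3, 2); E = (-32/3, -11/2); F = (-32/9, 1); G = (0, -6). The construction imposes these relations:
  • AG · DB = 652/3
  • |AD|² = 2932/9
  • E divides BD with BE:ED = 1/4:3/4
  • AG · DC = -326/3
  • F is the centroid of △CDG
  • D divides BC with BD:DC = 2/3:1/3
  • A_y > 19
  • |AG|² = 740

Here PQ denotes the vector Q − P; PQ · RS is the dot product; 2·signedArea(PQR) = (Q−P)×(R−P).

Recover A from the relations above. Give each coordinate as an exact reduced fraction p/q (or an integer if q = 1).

A = (-8, 20)

1. A_x = -8  [line -8/3·x + -5·y + 236/3 = 0 ∩ |AG|² = 740]
2. A_y = 20  [line -8/3·x + -5·y + 236/3 = 0 ∩ |AG|² = 740]
   → A = (-8, 20)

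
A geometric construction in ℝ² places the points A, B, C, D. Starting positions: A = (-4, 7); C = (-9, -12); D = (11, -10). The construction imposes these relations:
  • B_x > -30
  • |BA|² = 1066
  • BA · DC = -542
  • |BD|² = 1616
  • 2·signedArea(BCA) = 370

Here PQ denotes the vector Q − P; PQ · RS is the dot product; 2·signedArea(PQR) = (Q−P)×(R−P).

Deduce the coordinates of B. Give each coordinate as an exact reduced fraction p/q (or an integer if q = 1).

1. B_x = -29  [BA · DC = -542 ∩ 2·signedArea(BCA) = 370]
2. B_y = -14  [BA · DC = -542 ∩ 2·signedArea(BCA) = 370]
   → B = (-29, -14)

B = (-29, -14)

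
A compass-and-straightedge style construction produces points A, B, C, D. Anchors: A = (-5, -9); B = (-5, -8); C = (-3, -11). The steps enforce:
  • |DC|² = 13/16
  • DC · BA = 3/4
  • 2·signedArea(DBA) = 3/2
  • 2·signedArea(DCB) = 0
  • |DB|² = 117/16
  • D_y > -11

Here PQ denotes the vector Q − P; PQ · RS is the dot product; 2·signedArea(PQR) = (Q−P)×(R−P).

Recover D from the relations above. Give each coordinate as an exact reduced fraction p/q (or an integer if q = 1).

1. D_x = -7/2  [2·signedArea(DCB) = 0 ∩ 2·signedArea(DBA) = 3/2]
2. D_y = -41/4  [2·signedArea(DCB) = 0 ∩ 2·signedArea(DBA) = 3/2]
   → D = (-7/2, -41/4)

D = (-7/2, -41/4)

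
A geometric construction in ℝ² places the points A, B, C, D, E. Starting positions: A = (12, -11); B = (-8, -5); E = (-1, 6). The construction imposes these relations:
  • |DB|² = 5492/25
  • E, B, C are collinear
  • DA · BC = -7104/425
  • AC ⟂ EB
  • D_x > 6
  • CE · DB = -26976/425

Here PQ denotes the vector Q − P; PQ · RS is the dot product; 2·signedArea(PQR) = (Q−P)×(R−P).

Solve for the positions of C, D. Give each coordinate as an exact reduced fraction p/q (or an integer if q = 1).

1. C_x = -421/85  [E, B, C are collinear ∩ AC ⟂ EB]
2. C_y = -18/85  [E, B, C are collinear ∩ AC ⟂ EB]
   → C = (-421/85, -18/85)
3. D_x = 34/5  [line -259/85·x + -407/85·y + 259/425 = 0 ∩ |DB|² = 5492/25]
4. D_y = -21/5  [line -259/85·x + -407/85·y + 259/425 = 0 ∩ |DB|² = 5492/25]
   → D = (34/5, -21/5)

C = (-421/85, -18/85)
D = (34/5, -21/5)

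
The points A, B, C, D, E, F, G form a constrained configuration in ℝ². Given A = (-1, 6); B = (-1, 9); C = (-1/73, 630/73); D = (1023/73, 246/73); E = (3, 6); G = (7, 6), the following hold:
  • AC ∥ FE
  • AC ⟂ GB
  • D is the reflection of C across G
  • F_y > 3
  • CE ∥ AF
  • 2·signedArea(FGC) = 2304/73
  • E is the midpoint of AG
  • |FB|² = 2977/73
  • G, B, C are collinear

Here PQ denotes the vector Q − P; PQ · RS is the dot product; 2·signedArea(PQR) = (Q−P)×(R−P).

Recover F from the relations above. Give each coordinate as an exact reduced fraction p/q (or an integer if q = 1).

1. F_x = 147/73  [AC ∥ FE ∩ CE ∥ AF]
2. F_y = 246/73  [AC ∥ FE ∩ CE ∥ AF]
   → F = (147/73, 246/73)

F = (147/73, 246/73)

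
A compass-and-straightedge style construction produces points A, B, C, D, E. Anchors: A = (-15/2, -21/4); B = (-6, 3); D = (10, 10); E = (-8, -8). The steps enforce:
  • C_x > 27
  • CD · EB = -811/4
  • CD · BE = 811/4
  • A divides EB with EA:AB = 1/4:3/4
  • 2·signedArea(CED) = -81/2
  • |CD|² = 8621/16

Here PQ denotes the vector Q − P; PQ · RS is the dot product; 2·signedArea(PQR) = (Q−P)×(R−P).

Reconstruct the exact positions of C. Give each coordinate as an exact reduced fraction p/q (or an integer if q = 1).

1. C_x = 55/2  [2·signedArea(CED) = -81/2 ∩ CD · BE = 811/4]
2. C_y = 101/4  [2·signedArea(CED) = -81/2 ∩ CD · BE = 811/4]
   → C = (55/2, 101/4)

C = (55/2, 101/4)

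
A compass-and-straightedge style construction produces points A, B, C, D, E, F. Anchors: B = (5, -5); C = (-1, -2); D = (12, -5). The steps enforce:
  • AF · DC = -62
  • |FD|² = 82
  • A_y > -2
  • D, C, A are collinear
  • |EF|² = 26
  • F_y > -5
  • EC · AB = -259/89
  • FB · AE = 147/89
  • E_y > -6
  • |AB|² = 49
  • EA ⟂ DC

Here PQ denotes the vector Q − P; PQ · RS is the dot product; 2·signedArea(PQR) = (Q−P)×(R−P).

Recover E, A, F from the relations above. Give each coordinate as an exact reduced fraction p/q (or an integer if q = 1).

1. A_x = -115/89  [line -3·x + -13·y + -29 = 0 ∩ |AB|² = 49]
2. A_y = -172/89  [line -3·x + -13·y + -29 = 0 ∩ |AB|² = 49]
   → A = (-115/89, -172/89)
3. E_x = -2  [EC · AB = -259/89 ∩ EA ⟂ DC]
4. E_y = -5  [EC · AB = -259/89 ∩ EA ⟂ DC]
   → E = (-2, -5)
5. F_x = 3  [FB · AE = 147/89 ∩ AF · DC = -62]
6. F_y = -4  [FB · AE = 147/89 ∩ AF · DC = -62]
   → F = (3, -4)

A = (-115/89, -172/89)
E = (-2, -5)
F = (3, -4)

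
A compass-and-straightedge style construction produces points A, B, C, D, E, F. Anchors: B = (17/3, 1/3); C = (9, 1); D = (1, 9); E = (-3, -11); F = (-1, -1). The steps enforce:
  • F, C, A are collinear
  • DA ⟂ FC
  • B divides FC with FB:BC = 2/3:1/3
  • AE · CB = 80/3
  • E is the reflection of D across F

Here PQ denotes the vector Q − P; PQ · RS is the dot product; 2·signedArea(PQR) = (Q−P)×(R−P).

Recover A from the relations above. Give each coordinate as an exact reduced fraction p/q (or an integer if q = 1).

A = (37/13, -3/13)

1. A_x = 37/13  [F, C, A are collinear ∩ DA ⟂ FC]
2. A_y = -3/13  [F, C, A are collinear ∩ DA ⟂ FC]
   → A = (37/13, -3/13)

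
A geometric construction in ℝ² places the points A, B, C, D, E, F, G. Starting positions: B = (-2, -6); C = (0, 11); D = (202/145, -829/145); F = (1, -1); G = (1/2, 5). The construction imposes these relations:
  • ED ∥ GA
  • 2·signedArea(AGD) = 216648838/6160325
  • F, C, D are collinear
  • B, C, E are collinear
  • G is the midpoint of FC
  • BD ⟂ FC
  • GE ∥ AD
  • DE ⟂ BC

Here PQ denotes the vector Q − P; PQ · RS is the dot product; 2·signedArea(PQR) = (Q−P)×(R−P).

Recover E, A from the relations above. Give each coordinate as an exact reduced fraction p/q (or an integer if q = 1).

1. E_x = -81608/42485  [B, C, E are collinear ∩ DE ⟂ BC]
2. E_y = -226333/42485  [B, C, E are collinear ∩ DE ⟂ BC]
   → E = (-81608/42485, -226333/42485)
3. A_x = 324073/84970  [GE ∥ AD ∩ ED ∥ GA]
4. A_y = 195861/42485  [GE ∥ AD ∩ ED ∥ GA]
   → A = (324073/84970, 195861/42485)

A = (324073/84970, 195861/42485)
E = (-81608/42485, -226333/42485)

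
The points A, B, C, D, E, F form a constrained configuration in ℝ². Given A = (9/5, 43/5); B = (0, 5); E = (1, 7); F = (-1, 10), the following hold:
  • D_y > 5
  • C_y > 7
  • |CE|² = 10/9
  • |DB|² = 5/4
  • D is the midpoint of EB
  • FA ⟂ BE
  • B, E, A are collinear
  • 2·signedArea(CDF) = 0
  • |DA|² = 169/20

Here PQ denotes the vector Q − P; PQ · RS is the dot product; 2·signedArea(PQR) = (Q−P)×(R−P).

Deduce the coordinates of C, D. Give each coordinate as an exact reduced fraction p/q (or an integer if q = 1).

1. D_x = 1/2  [D is the midpoint of EB]
2. D_y = 6  [D is the midpoint of EB]
   → D = (1/2, 6)
3. C_x = 0  [line -4·x + -3/2·y + 11 = 0 ∩ |CE|² = 10/9]
4. C_y = 22/3  [line -4·x + -3/2·y + 11 = 0 ∩ |CE|² = 10/9]
   → C = (0, 22/3)

C = (0, 22/3)
D = (1/2, 6)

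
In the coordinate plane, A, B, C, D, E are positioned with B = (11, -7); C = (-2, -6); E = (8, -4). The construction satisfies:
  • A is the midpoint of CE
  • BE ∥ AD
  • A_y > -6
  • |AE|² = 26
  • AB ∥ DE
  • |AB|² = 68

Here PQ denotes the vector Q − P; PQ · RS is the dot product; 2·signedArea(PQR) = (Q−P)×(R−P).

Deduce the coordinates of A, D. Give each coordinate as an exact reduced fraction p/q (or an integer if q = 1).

A = (3, -5)
D = (0, -2)

1. A_x = 3  [A is the midpoint of CE]
2. A_y = -5  [A is the midpoint of CE]
   → A = (3, -5)
3. D_x = 0  [AB ∥ DE ∩ BE ∥ AD]
4. D_y = -2  [AB ∥ DE ∩ BE ∥ AD]
   → D = (0, -2)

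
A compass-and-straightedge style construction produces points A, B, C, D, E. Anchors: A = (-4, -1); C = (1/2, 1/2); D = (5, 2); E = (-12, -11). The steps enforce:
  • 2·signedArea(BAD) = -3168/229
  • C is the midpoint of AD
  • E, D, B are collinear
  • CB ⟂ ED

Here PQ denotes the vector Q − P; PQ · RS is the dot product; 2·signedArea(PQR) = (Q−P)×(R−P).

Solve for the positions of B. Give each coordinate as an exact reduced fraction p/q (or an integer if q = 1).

1. B_x = 329/229  [E, D, B are collinear ∩ CB ⟂ ED]
2. B_y = -166/229  [E, D, B are collinear ∩ CB ⟂ ED]
   → B = (329/229, -166/229)

B = (329/229, -166/229)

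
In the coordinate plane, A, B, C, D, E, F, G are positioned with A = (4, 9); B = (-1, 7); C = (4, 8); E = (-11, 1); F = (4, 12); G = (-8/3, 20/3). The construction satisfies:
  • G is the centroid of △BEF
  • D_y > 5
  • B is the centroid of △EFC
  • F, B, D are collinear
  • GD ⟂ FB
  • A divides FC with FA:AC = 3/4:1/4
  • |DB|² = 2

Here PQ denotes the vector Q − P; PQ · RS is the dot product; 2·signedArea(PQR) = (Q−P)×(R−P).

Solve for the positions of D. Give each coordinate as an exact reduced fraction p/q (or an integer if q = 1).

1. D_x = -2  [F, B, D are collinear ∩ GD ⟂ FB]
2. D_y = 6  [F, B, D are collinear ∩ GD ⟂ FB]
   → D = (-2, 6)

D = (-2, 6)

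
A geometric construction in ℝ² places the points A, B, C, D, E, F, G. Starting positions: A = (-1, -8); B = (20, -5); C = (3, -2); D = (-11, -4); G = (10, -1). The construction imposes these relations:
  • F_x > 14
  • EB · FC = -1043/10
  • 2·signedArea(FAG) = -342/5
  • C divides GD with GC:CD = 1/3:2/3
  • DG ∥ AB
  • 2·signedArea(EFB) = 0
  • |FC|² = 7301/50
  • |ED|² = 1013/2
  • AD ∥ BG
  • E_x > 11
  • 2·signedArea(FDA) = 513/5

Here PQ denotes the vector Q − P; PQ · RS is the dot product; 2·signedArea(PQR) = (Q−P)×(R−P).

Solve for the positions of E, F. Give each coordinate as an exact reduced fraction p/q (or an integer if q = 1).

E = (23/2, -7/2)
F = (149/10, -41/10)

1. F_x = 149/10  [2·signedArea(FAG) = -342/5 ∩ 2·signedArea(FDA) = 513/5]
2. F_y = -41/10  [2·signedArea(FAG) = -342/5 ∩ 2·signedArea(FDA) = 513/5]
   → F = (149/10, -41/10)
3. E_x = 23/2  [2·signedArea(EFB) = 0 ∩ EB · FC = -1043/10]
4. E_y = -7/2  [2·signedArea(EFB) = 0 ∩ EB · FC = -1043/10]
   → E = (23/2, -7/2)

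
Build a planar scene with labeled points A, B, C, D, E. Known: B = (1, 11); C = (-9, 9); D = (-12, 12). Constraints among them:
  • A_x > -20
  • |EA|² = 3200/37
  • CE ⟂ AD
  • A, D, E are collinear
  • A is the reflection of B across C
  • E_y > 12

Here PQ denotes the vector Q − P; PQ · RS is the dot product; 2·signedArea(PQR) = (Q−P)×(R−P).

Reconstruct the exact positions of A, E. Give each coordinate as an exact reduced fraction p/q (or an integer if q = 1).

1. A_x = -19  [A is the reflection of B across C]
2. A_y = 7  [A is the reflection of B across C]
   → A = (-19, 7)
3. E_x = -423/37  [A, D, E are collinear ∩ CE ⟂ AD]
4. E_y = 459/37  [A, D, E are collinear ∩ CE ⟂ AD]
   → E = (-423/37, 459/37)

A = (-19, 7)
E = (-423/37, 459/37)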